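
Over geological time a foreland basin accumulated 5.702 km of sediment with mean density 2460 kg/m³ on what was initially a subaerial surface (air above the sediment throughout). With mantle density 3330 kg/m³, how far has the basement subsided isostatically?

4.21 km

Subaerial load: s = t ρ_sed / ρ_m = 5.702 km × 2460/3330 = 4.21 km.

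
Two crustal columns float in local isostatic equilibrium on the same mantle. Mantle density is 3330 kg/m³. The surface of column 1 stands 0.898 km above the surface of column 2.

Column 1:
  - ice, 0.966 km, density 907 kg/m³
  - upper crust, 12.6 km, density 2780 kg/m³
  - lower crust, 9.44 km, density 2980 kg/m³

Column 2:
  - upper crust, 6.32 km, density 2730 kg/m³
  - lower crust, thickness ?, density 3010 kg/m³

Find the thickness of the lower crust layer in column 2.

Take the compensation level at the base of the deeper column (depth z_c below the surface of column 1) and equate Σ ρ_i t_i down to z_c; mantle fills any gap and the z_c terms cancel.
Column 1: 0.966×907 + 12.6×2780 + 9.44×2980 + (z_c − 23.006)×3330
Column 2: 0.898×0 + 6.32×2730 + x×3010 + (z_c − 0.898 − 6.32 − x)×3330
The z_c×3330 term appears on both sides and cancels. Collect the known terms of each column as K = Σ(ρt)_known − 3330 × (depth of known layers): K_1 = 64035.362 − 3330×23.006 = −12574.618; K_2 = 17253.6 − 3330×(0.898 + 6.32) = −6782.34.
Balance: K_1 = K_2 − x×(3330 − 3010), so x = (K_2 − K_1)/(3330 − 3010) = 5792.28/320 = 18.1 km.

18.1 km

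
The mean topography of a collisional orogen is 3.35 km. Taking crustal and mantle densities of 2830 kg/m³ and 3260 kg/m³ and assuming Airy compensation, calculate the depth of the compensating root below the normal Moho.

22 km

For local isostatic compensation: the weight of the topography is balanced by the buoyancy of the root, ρ_c h = (ρ_m − ρ_c) r.
r = h · ρ_c / (ρ_m − ρ_c) = 3.35 km × 2830 / (3260 − 2830) = 22 km.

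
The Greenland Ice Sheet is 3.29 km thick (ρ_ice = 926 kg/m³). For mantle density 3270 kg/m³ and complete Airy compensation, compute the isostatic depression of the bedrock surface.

0.932 km

Isostatic balance requires: the ice load ρ_ice t is balanced by mantle displaced below, ρ_m s.
s = t ρ_ice / ρ_m = 3.29 km × 926/3270 = 0.932 km.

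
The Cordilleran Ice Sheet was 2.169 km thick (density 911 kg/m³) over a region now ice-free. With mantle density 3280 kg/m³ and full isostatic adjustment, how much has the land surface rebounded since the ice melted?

0.602 km

Removing the load lets mantle flow back in; uplift u satisfies ρ_ice t = ρ_m u.
u = t ρ_ice/ρ_m = 2.169 km × 911/3280 = 0.602 km.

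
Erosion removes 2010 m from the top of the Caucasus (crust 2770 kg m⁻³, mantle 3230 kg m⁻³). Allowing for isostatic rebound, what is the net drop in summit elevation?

286 m

Rebound u = e ρ_c/ρ_m = 2010 m × 2770/3230 = 1724 m.
Net surface drop = e − u = 2010 m − 1724 m = e (ρ_m − ρ_c)/ρ_m = 286 m.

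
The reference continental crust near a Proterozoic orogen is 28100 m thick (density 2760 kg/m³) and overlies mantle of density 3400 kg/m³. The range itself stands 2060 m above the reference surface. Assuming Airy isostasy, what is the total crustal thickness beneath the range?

Root depth r = h ρ_c / (ρ_m − ρ_c) = 2060 m × 2760 / 640 = 8884 m.
Total thickness = T + h + r = 28100 m + 2060 m + 8884 m = 39000 m.

39000 m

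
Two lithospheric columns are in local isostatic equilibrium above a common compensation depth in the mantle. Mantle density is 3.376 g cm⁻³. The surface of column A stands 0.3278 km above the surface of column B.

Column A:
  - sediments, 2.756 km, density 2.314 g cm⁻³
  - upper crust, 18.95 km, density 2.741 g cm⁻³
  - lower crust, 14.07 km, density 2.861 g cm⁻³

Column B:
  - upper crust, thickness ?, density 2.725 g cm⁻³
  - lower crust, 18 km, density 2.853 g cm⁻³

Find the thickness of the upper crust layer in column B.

18 km

Take the compensation level at the base of the deeper column (depth z_c below the surface of column A) and equate Σ ρ_i t_i down to z_c; mantle fills any gap and the z_c terms cancel.
Column A: 2.756×2.314 + 18.95×2.741 + 14.07×2.861 + (z_c − 35.776)×3.376
Column B: 0.3278×0 + x×2.725 + 18×2.853 + (z_c − 0.3278 − 18 − x)×3.376
The z_c×3.376 term appears on both sides and cancels. Collect the known terms of each column as K = Σ(ρt)_known − 3.376 × (depth of known layers): K_A = 98.573604 − 3.376×35.776 = −22.206172; K_B = 51.354 − 3.376×(0.3278 + 18) = −10.5206528.
Balance: K_A = K_B − x×(3.376 − 2.725), so x = (K_B − K_A)/(3.376 − 2.725) = 11.6855/0.651 = 18 km.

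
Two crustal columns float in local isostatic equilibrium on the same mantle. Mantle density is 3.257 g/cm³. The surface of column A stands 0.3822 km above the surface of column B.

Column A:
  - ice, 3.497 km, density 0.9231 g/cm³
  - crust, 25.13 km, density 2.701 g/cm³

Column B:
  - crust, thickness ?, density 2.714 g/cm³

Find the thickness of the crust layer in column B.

Take the compensation level at the base of the deeper column (depth z_c below the surface of column A) and equate Σ ρ_i t_i down to z_c; mantle fills any gap and the z_c terms cancel.
Column A: 3.497×0.9231 + 25.13×2.701 + (z_c − 28.627)×3.257
Column B: 0.3822×0 + x×2.714 + (z_c − 0.3822 − 0 − x)×3.257
The z_c×3.257 term appears on both sides and cancels. Collect the known terms of each column as K = Σ(ρt)_known − 3.257 × (depth of known layers): K_A = 71.1042107 − 3.257×28.627 = −22.1339283; K_B = 0 − 3.257×(0.3822 + 0) = −1.2448254.
Balance: K_A = K_B − x×(3.257 − 2.714), so x = (K_B − K_A)/(3.257 − 2.714) = 20.8891/0.543 = 38.5 km.

38.5 km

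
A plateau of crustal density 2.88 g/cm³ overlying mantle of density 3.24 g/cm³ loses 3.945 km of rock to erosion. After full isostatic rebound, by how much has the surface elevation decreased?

0.438 km

Rebound u = e ρ_c/ρ_m = 3.945 km × 2.88/3.24 = 3.507 km.
Net surface drop = e − u = 3.945 km − 3.507 km = e (ρ_m − ρ_c)/ρ_m = 0.438 km.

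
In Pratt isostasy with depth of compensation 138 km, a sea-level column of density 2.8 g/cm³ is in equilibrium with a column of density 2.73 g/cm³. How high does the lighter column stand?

ρ_ref D = ρ (D + h) → h = D (ρ_ref − ρ)/ρ.
h = 138 km × (2.8 − 2.73)/2.73 = 3.54 km.

3.54 km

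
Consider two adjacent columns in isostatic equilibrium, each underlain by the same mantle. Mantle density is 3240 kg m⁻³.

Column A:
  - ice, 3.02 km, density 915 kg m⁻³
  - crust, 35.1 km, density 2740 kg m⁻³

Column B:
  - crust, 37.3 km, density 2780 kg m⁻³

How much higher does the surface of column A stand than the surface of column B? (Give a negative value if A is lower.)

2.29 km

For any compensation level in the mantle, the mantle terms cancel and isostasy reduces to e = (Σt_A − Σt_B) − (Σ(ρt)_A − Σ(ρt)_B) / ρ_m.
Σt_A = 38.12 km; Σt_B = 37.3 km; Σ(ρt)_A = 98937.3; Σ(ρt)_B = 103694 (in km·kg m⁻³).
e = (38.12 − 37.3) − (98937.3 − 103694) / 3240 = 2.29 km.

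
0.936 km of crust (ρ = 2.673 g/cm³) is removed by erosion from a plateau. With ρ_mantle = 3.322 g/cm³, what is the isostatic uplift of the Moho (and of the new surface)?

Unloading: uplift u = e ρ_c/ρ_m = 0.936 km × 2.673/3.322 = 0.753 km.

0.753 km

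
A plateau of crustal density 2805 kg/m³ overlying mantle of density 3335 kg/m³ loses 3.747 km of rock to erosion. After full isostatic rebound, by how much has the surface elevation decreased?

0.595 km

Rebound u = e ρ_c/ρ_m = 3.747 km × 2805/3335 = 3.152 km.
Net surface drop = e − u = 3.747 km − 3.152 km = e (ρ_m − ρ_c)/ρ_m = 0.595 km.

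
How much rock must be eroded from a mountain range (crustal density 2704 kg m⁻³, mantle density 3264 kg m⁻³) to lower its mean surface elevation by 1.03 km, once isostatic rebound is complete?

Net drop Δ = e − u = e − e ρ_c/ρ_m = e (ρ_m − ρ_c)/ρ_m.
e = Δ ρ_m/(ρ_m − ρ_c) = 1.03 km × 3264/560 = 6 km.

6 km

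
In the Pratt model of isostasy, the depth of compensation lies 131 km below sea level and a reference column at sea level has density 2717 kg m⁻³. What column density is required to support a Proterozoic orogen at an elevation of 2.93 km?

2660 kg m⁻³

Pratt balance: ρ_ref D = ρ (D + h).
ρ = ρ_ref D/(D + h) = 2717 × 131 km/(131 km + 2.93 km) = 2660 kg m⁻³.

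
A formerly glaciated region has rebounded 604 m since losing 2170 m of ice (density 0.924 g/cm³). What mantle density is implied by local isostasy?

ρ_m = ρ_ice t / u = 0.924 × 2170 m/604 m = 3.32 g/cm³.

3.32 g/cm³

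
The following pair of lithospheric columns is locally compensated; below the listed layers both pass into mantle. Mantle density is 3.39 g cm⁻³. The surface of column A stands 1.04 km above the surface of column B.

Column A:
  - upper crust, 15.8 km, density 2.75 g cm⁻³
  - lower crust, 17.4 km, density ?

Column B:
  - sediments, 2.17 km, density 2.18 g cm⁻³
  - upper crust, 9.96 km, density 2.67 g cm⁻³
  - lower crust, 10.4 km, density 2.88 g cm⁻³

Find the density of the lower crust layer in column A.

2.9 g cm⁻³

Take the compensation level at the base of the deeper column (depth z_c below the surface of column A) and equate Σ ρ_i t_i down to z_c; mantle fills any gap and the z_c terms cancel.
Column A: 15.8×2.75 + 17.4×ρ + (z_c − 33.2)×3.39
Column B: 1.04×0 + 2.17×2.18 + 9.96×2.67 + 10.4×2.88 + (z_c − 1.04 − 22.53)×3.39
The z_c×3.39 term appears on both sides and cancels. Collect the known terms of each column as K = Σ(ρt)_known − 3.39 × (depth of known layers): K_A = 43.45 − 3.39×33.2 = −69.098; K_B = 61.2758 − 3.39×(1.04 + 22.53) = −18.6265.
Balance: K_A + 17.4×ρ = K_B, so ρ = (K_B − K_A)/17.4 = 50.4715/17.4 = 2.9 g cm⁻³.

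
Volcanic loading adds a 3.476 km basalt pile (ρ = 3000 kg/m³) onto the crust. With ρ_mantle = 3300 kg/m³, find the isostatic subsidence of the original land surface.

Subaerial loading: s = t ρ_load / ρ_m.
s = 3.476 km × 3000/3300 = 3.16 km.

3.16 km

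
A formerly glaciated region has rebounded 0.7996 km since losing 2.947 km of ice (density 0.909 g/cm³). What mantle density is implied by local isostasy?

3.35 g/cm³

ρ_m = ρ_ice t / u = 0.909 × 2.947 km/0.7996 km = 3.35 g/cm³.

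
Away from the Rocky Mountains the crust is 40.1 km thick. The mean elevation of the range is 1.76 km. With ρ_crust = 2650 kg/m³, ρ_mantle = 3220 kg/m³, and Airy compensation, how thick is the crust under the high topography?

Root depth r = h ρ_c / (ρ_m − ρ_c) = 1.76 km × 2650 / 570 = 8.182 km.
Total thickness = T + h + r = 40.1 km + 1.76 km + 8.182 km = 50 km.

50 km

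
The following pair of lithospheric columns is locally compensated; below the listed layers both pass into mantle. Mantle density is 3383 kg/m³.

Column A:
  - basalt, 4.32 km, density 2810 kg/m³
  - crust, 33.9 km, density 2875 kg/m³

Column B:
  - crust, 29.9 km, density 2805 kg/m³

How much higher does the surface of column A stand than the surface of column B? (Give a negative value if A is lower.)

For any compensation level in the mantle, the mantle terms cancel and isostasy reduces to e = (Σt_A − Σt_B) − (Σ(ρt)_A − Σ(ρt)_B) / ρ_m.
Σt_A = 38.22 km; Σt_B = 29.9 km; Σ(ρt)_A = 109601.7; Σ(ρt)_B = 83869.5 (in km·kg/m³).
e = (38.22 − 29.9) − (109601.7 − 83869.5) / 3383 = 0.714 km.

0.714 km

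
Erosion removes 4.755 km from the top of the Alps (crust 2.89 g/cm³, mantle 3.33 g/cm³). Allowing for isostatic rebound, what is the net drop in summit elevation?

Rebound u = e ρ_c/ρ_m = 4.755 km × 2.89/3.33 = 4.127 km.
Net surface drop = e − u = 4.755 km − 4.127 km = e (ρ_m − ρ_c)/ρ_m = 0.628 km.

0.628 km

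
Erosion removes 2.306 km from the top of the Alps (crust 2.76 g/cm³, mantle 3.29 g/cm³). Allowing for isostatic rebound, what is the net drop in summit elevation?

Rebound u = e ρ_c/ρ_m = 2.306 km × 2.76/3.29 = 1.935 km.
Net surface drop = e − u = 2.306 km − 1.935 km = e (ρ_m − ρ_c)/ρ_m = 0.371 km.

0.371 km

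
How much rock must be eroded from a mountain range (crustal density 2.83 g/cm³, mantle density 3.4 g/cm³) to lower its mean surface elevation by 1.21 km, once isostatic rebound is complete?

7.22 km

Net drop Δ = e − u = e − e ρ_c/ρ_m = e (ρ_m − ρ_c)/ρ_m.
e = Δ ρ_m/(ρ_m − ρ_c) = 1.21 km × 3.4/0.57 = 7.22 km.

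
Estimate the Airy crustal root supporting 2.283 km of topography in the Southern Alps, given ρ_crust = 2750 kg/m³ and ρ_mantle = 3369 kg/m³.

10.1 km

Isostatic balance requires: the weight of the topography is balanced by the buoyancy of the root, ρ_c h = (ρ_m − ρ_c) r.
r = h · ρ_c / (ρ_m − ρ_c) = 2.283 km × 2750 / (3369 − 2750) = 10.1 km.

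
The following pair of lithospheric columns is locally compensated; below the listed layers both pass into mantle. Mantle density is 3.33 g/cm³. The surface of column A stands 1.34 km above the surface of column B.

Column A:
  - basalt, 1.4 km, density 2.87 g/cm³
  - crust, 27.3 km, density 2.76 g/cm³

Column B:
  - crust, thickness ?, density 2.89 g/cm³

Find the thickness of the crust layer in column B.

26.7 km

Take the compensation level at the base of the deeper column (depth z_c below the surface of column A) and equate Σ ρ_i t_i down to z_c; mantle fills any gap and the z_c terms cancel.
Column A: 1.4×2.87 + 27.3×2.76 + (z_c − 28.7)×3.33
Column B: 1.34×0 + x×2.89 + (z_c − 1.34 − 0 − x)×3.33
The z_c×3.33 term appears on both sides and cancels. Collect the known terms of each column as K = Σ(ρt)_known − 3.33 × (depth of known layers): K_A = 79.366 − 3.33×28.7 = −16.205; K_B = 0 − 3.33×(1.34 + 0) = −4.4622.
Balance: K_A = K_B − x×(3.33 − 2.89), so x = (K_B − K_A)/(3.33 − 2.89) = 11.7428/0.44 = 26.7 km.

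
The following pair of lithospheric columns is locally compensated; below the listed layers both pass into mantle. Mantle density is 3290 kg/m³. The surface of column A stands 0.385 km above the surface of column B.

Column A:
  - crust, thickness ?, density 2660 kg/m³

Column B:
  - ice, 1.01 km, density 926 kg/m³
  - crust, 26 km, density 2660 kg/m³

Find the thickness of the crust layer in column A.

Take the compensation level at the base of the deeper column (depth z_c below the surface of column A) and equate Σ ρ_i t_i down to z_c; mantle fills any gap and the z_c terms cancel.
Column A: x×2660 + (z_c − 0 − x)×3290
Column B: 0.385×0 + 1.01×926 + 26×2660 + (z_c − 0.385 − 27.01)×3290
The z_c×3290 term appears on both sides and cancels. Collect the known terms of each column as K = Σ(ρt)_known − 3290 × (depth of known layers): K_A = 0 − 3290×0 = 0; K_B = 70095.26 − 3290×(0.385 + 27.01) = −20034.29.
Balance: K_A − x×(3290 − 2660) = K_B, so x = (K_A − K_B)/(3290 − 2660) = 20034.3/630 = 31.8 km.

31.8 km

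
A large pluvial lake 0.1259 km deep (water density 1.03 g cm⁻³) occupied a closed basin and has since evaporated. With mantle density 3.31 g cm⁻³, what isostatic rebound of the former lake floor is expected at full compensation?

u = d ρ_w/ρ_m = 0.1259 km × 1.03/3.31 = 0.0392 km.

0.0392 km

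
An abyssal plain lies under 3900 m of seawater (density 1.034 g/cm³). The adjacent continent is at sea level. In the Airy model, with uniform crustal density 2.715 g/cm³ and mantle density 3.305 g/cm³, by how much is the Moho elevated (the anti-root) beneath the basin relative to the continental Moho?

11100 m

In Airy isostatic equilibrium: replacing crust with seawater at the top is compensated by replacing crust with mantle at the base: d (ρ_c − ρ_w) = a (ρ_m − ρ_c).
a = d (ρ_c − ρ_w)/(ρ_m − ρ_c) = 3900 m × 1.681/0.59 = 11100 m.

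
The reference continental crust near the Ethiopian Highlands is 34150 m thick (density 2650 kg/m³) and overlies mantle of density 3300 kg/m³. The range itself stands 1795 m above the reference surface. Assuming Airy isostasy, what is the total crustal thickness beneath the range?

43300 m

Root depth r = h ρ_c / (ρ_m − ρ_c) = 1795 m × 2650 / 650 = 7318 m.
Total thickness = T + h + r = 34150 m + 1795 m + 7318 m = 43300 m.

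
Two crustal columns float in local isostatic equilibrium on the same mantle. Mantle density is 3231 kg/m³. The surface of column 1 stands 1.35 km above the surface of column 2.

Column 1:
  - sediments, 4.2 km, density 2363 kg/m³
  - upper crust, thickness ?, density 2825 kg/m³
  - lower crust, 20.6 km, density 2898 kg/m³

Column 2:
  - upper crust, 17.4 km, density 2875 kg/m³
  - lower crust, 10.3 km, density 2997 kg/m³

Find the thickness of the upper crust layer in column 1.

Take the compensation level at the base of the deeper column (depth z_c below the surface of column 1) and equate Σ ρ_i t_i down to z_c; mantle fills any gap and the z_c terms cancel.
Column 1: 4.2×2363 + x×2825 + 20.6×2898 + (z_c − 24.8 − x)×3231
Column 2: 1.35×0 + 17.4×2875 + 10.3×2997 + (z_c − 1.35 − 27.7)×3231
The z_c×3231 term appears on both sides and cancels. Collect the known terms of each column as K = Σ(ρt)_known − 3231 × (depth of known layers): K_1 = 69623.4 − 3231×24.8 = −10505.4; K_2 = 80894.1 − 3231×(1.35 + 27.7) = −12966.45.
Balance: K_1 − x×(3231 − 2825) = K_2, so x = (K_1 − K_2)/(3231 − 2825) = 2461.05/406 = 6.06 km.

6.06 km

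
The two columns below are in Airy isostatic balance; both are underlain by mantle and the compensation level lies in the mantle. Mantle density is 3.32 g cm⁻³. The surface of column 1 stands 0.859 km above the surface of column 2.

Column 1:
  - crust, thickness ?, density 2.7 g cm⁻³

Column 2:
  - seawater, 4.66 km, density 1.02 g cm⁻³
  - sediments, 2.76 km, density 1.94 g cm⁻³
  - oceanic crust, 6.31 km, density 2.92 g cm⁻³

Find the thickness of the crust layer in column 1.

32.1 km

Take the compensation level at the base of the deeper column (depth z_c below the surface of column 1) and equate Σ ρ_i t_i down to z_c; mantle fills any gap and the z_c terms cancel.
Column 1: x×2.7 + (z_c − 0 − x)×3.32
Column 2: 0.859×0 + 4.66×1.02 + 2.76×1.94 + 6.31×2.92 + (z_c − 0.859 − 13.73)×3.32
The z_c×3.32 term appears on both sides and cancels. Collect the known terms of each column as K = Σ(ρt)_known − 3.32 × (depth of known layers): K_1 = 0 − 3.32×0 = 0; K_2 = 28.5328 − 3.32×(0.859 + 13.73) = −19.90268.
Balance: K_1 − x×(3.32 − 2.7) = K_2, so x = (K_1 − K_2)/(3.32 − 2.7) = 19.9027/0.62 = 32.1 km.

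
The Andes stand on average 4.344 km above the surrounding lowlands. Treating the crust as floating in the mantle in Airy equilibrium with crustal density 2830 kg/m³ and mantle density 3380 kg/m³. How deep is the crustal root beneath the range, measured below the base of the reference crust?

Equating mass per unit area of the two columns: the weight of the topography is balanced by the buoyancy of the root, ρ_c h = (ρ_m − ρ_c) r.
r = h · ρ_c / (ρ_m − ρ_c) = 4.344 km × 2830 / (3380 − 2830) = 22.4 km.

22.4 km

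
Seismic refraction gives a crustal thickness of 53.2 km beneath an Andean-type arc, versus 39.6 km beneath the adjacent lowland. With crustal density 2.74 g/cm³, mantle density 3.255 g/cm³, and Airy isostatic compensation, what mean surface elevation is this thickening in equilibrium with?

2.15 km

Excess crust Δ = 53.2 km − 39.6 km = 13.6 km, split between elevation h and root r with h + r = Δ.
Airy balance ρ_c h = (ρ_m − ρ_c) r gives r = h ρ_c/(ρ_m − ρ_c), so h (1 + ρ_c/(ρ_m − ρ_c)) = Δ, i.e. h = Δ (ρ_m − ρ_c)/ρ_m.
h = 13.6 km × 0.515/3.255 = 2.15 km.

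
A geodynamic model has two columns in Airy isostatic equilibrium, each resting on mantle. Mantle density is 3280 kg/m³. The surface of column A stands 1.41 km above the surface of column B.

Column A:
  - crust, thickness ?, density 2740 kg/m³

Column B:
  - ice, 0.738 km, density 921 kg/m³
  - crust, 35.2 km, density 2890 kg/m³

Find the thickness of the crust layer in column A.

37.2 km

Take the compensation level at the base of the deeper column (depth z_c below the surface of column A) and equate Σ ρ_i t_i down to z_c; mantle fills any gap and the z_c terms cancel.
Column A: x×2740 + (z_c − 0 − x)×3280
Column B: 1.41×0 + 0.738×921 + 35.2×2890 + (z_c − 1.41 − 35.938)×3280
The z_c×3280 term appears on both sides and cancels. Collect the known terms of each column as K = Σ(ρt)_known − 3280 × (depth of known layers): K_A = 0 − 3280×0 = 0; K_B = 102407.698 − 3280×(1.41 + 35.938) = −20093.742.
Balance: K_A − x×(3280 − 2740) = K_B, so x = (K_A − K_B)/(3280 − 2740) = 20093.7/540 = 37.2 km.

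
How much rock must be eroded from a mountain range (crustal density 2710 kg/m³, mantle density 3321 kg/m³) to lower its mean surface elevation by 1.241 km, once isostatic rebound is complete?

6.75 km

Net drop Δ = e − u = e − e ρ_c/ρ_m = e (ρ_m − ρ_c)/ρ_m.
e = Δ ρ_m/(ρ_m − ρ_c) = 1.241 km × 3321/611 = 6.75 km.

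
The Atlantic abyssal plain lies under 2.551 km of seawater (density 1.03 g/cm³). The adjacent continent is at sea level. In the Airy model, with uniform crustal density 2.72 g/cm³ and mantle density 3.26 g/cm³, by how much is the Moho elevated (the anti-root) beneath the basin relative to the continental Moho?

7.98 km

In Airy isostatic equilibrium: replacing crust with seawater at the top is compensated by replacing crust with mantle at the base: d (ρ_c − ρ_w) = a (ρ_m − ρ_c).
a = d (ρ_c − ρ_w)/(ρ_m − ρ_c) = 2.551 km × 1.69/0.54 = 7.98 km.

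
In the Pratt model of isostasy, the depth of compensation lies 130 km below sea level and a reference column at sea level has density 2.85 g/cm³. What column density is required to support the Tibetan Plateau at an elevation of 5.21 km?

2.74 g/cm³

Pratt balance: ρ_ref D = ρ (D + h).
ρ = ρ_ref D/(D + h) = 2.85 × 130 km/(130 km + 5.21 km) = 2.74 g/cm³.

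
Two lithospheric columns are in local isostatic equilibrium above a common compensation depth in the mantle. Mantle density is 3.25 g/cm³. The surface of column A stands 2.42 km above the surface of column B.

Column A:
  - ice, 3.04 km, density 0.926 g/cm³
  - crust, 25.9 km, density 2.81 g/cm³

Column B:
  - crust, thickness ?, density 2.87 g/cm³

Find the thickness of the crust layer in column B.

27.9 km

Take the compensation level at the base of the deeper column (depth z_c below the surface of column A) and equate Σ ρ_i t_i down to z_c; mantle fills any gap and the z_c terms cancel.
Column A: 3.04×0.926 + 25.9×2.81 + (z_c − 28.94)×3.25
Column B: 2.42×0 + x×2.87 + (z_c − 2.42 − 0 − x)×3.25
The z_c×3.25 term appears on both sides and cancels. Collect the known terms of each column as K = Σ(ρt)_known − 3.25 × (depth of known layers): K_A = 75.59404 − 3.25×28.94 = −18.46096; K_B = 0 − 3.25×(2.42 + 0) = −7.865.
Balance: K_A = K_B − x×(3.25 − 2.87), so x = (K_B − K_A)/(3.25 − 2.87) = 10.596/0.38 = 27.9 km.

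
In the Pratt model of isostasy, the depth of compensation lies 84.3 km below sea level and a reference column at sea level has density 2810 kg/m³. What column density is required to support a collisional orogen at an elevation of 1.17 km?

Pratt balance: ρ_ref D = ρ (D + h).
ρ = ρ_ref D/(D + h) = 2810 × 84.3 km/(84.3 km + 1.17 km) = 2770 kg/m³.

2770 kg/m³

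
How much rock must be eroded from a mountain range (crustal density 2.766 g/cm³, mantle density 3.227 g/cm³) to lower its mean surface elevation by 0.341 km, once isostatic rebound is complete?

Net drop Δ = e − u = e − e ρ_c/ρ_m = e (ρ_m − ρ_c)/ρ_m.
e = Δ ρ_m/(ρ_m − ρ_c) = 0.341 km × 3.227/0.461 = 2.39 km.

2.39 km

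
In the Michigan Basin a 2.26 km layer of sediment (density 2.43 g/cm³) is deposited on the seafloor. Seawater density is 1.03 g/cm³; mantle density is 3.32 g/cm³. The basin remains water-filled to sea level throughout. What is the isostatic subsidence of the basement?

Submarine loading: the sediment displaces seawater, and the subsidence is in turn flooded, so s (ρ_m − ρ_w) = t (ρ_sed − ρ_w).
s = 2.26 km × (2.43 − 1.03) / (3.32 − 1.03) = 1.38 km.

1.38 km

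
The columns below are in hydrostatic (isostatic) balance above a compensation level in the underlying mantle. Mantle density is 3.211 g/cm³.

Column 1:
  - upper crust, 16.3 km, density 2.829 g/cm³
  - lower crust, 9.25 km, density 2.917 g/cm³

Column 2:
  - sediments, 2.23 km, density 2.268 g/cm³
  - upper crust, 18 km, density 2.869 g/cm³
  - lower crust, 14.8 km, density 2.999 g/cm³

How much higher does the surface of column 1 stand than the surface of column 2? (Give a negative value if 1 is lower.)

−0.763 km

For any compensation level in the mantle, the mantle terms cancel and isostasy reduces to e = (Σt_1 − Σt_2) − (Σ(ρt)_1 − Σ(ρt)_2) / ρ_m.
Σt_1 = 25.55 km; Σt_2 = 35.03 km; Σ(ρt)_1 = 73.09495; Σ(ρt)_2 = 101.08484 (in km·g/cm³).
e = (25.55 − 35.03) − (73.09495 − 101.08484) / 3.211 = −0.763 km.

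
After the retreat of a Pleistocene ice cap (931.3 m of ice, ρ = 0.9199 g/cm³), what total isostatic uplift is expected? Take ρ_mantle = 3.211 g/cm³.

Removing the load lets mantle flow back in; uplift u satisfies ρ_ice t = ρ_m u.
u = t ρ_ice/ρ_m = 931.3 m × 0.9199/3.211 = 267 m.

267 m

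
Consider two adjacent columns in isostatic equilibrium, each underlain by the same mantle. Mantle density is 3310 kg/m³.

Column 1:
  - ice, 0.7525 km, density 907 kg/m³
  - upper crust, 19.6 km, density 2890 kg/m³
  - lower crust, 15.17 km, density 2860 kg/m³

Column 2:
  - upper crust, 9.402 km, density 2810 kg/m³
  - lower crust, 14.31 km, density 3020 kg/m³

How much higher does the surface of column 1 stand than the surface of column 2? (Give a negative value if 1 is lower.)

For any compensation level in the mantle, the mantle terms cancel and isostasy reduces to e = (Σt_1 − Σt_2) − (Σ(ρt)_1 − Σ(ρt)_2) / ρ_m.
Σt_1 = 35.5225 km; Σt_2 = 23.712 km; Σ(ρt)_1 = 100712.717; Σ(ρt)_2 = 69635.82 (in km·kg/m³).
e = (35.5225 − 23.712) − (100712.717 − 69635.82) / 3310 = 2.42 km.

2.42 km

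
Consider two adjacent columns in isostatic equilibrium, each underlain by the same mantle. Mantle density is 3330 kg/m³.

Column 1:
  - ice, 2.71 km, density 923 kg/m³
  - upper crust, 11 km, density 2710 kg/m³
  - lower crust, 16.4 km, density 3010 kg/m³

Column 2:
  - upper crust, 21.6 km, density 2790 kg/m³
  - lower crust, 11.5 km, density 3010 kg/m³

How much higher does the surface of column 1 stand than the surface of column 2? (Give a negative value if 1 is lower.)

For any compensation level in the mantle, the mantle terms cancel and isostasy reduces to e = (Σt_1 − Σt_2) − (Σ(ρt)_1 − Σ(ρt)_2) / ρ_m.
Σt_1 = 30.11 km; Σt_2 = 33.1 km; Σ(ρt)_1 = 81675.33; Σ(ρt)_2 = 94879 (in km·kg/m³).
e = (30.11 − 33.1) − (81675.33 − 94879) / 3330 = 0.975 km.

0.975 km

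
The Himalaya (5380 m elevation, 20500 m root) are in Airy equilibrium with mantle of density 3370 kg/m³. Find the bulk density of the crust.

ρ_c h = (ρ_m − ρ_c) r → ρ_c (h + r) = ρ_m r → ρ_c = ρ_m r / (h + r).
ρ_c = 3370 × 20500 m / (5380 m + 20500 m) = 2670 kg/m³.

2670 kg/m³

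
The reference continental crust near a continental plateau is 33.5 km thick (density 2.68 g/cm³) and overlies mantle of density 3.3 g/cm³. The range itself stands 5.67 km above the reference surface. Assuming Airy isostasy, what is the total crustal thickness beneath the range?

63.7 km

Root depth r = h ρ_c / (ρ_m − ρ_c) = 5.67 km × 2.68 / 0.62 = 24.51 km.
Total thickness = T + h + r = 33.5 km + 5.67 km + 24.51 km = 63.7 km.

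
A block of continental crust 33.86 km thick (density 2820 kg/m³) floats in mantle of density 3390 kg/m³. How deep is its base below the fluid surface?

28.2 km

Draft d = t ρ_obj/ρ_fluid = 33.86 km × 2820/3390 = 28.2 km.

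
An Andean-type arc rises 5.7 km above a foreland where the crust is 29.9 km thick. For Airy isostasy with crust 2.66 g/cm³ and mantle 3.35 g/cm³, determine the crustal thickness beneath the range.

57.6 km

Root depth r = h ρ_c / (ρ_m − ρ_c) = 5.7 km × 2.66 / 0.69 = 21.97 km.
Total thickness = T + h + r = 29.9 km + 5.7 km + 21.97 km = 57.6 km.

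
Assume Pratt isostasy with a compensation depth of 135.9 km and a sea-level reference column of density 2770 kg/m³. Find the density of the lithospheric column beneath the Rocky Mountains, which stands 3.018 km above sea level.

Pratt balance: ρ_ref D = ρ (D + h).
ρ = ρ_ref D/(D + h) = 2770 × 135.9 km/(135.9 km + 3.018 km) = 2710 kg/m³.

2710 kg/m³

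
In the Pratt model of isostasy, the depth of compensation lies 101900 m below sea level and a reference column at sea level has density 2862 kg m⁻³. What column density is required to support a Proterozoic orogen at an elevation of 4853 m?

Pratt balance: ρ_ref D = ρ (D + h).
ρ = ρ_ref D/(D + h) = 2862 × 101900 m/(101900 m + 4853 m) = 2730 kg m⁻³.

2730 kg m⁻³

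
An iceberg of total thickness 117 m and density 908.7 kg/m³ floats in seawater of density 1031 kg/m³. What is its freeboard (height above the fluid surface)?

13.9 m

Floating equilibrium: submerged depth d = t ρ_obj/ρ_fluid = 117 m × 908.7/1031 = 103.1 m.
Freeboard = t − d = 117 m − 103.1 m = 13.9 m.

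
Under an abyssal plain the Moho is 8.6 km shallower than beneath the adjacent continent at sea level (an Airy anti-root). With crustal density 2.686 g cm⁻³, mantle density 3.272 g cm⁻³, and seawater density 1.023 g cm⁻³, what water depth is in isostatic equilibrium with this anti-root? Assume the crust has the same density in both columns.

Replacing a thickness d of crust by seawater at the top must be balanced by replacing crust with mantle at the base: d (ρ_c − ρ_w) = a (ρ_m − ρ_c).
d = a (ρ_m − ρ_c)/(ρ_c − ρ_w) = 8.6 km × 0.586/1.663 = 3.03 km.

3.03 km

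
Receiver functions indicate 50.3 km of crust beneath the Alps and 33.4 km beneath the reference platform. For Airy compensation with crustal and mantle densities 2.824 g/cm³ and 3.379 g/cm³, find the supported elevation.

2.78 km

Excess crust Δ = 50.3 km − 33.4 km = 16.9 km, split between elevation h and root r with h + r = Δ.
Airy balance ρ_c h = (ρ_m − ρ_c) r gives r = h ρ_c/(ρ_m − ρ_c), so h (1 + ρ_c/(ρ_m − ρ_c)) = Δ, i.e. h = Δ (ρ_m − ρ_c)/ρ_m.
h = 16.9 km × 0.555/3.379 = 2.78 km.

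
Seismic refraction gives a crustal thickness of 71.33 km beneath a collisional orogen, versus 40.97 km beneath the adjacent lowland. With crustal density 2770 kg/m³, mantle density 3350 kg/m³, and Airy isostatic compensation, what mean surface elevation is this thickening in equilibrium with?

5.26 km

Excess crust Δ = 71.33 km − 40.97 km = 30.36 km, split between elevation h and root r with h + r = Δ.
Airy balance ρ_c h = (ρ_m − ρ_c) r gives r = h ρ_c/(ρ_m − ρ_c), so h (1 + ρ_c/(ρ_m − ρ_c)) = Δ, i.e. h = Δ (ρ_m − ρ_c)/ρ_m.
h = 30.36 km × 580/3350 = 5.26 km.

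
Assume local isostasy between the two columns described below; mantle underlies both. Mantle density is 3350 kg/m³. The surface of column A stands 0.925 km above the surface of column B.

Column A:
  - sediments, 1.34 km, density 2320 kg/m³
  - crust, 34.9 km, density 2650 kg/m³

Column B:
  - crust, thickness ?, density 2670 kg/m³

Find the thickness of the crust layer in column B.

33.4 km

Take the compensation level at the base of the deeper column (depth z_c below the surface of column A) and equate Σ ρ_i t_i down to z_c; mantle fills any gap and the z_c terms cancel.
Column A: 1.34×2320 + 34.9×2650 + (z_c − 36.24)×3350
Column B: 0.925×0 + x×2670 + (z_c − 0.925 − 0 − x)×3350
The z_c×3350 term appears on both sides and cancels. Collect the known terms of each column as K = Σ(ρt)_known − 3350 × (depth of known layers): K_A = 95593.8 − 3350×36.24 = −25810.2; K_B = 0 − 3350×(0.925 + 0) = −3098.75.
Balance: K_A = K_B − x×(3350 − 2670), so x = (K_B − K_A)/(3350 − 2670) = 22711.5/680 = 33.4 km.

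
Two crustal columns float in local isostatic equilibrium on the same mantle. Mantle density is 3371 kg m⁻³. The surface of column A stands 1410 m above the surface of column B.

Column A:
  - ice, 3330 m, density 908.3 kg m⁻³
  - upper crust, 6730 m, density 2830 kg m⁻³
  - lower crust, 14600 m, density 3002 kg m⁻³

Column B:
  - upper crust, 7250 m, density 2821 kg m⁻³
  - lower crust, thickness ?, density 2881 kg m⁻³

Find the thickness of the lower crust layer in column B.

Take the compensation level at the base of the deeper column (depth z_c below the surface of column A) and equate Σ ρ_i t_i down to z_c; mantle fills any gap and the z_c terms cancel.
Column A: 3330×908.3 + 6730×2830 + 14600×3002 + (z_c − 24660)×3371
Column B: 1410×0 + 7250×2821 + x×2881 + (z_c − 1410 − 7250 − x)×3371
The z_c×3371 term appears on both sides and cancels. Collect the known terms of each column as K = Σ(ρt)_known − 3371 × (depth of known layers): K_A = 65899739 − 3371×24660 = −17229121; K_B = 20452250 − 3371×(1410 + 7250) = −8740610.
Balance: K_A = K_B − x×(3371 − 2881), so x = (K_B − K_A)/(3371 − 2881) = 8488510/490 = 17300 m.

17300 m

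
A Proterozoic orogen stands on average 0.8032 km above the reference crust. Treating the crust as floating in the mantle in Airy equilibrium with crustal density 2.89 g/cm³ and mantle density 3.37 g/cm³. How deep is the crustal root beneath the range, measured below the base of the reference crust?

Balancing pressure at the compensation depth: the weight of the topography is balanced by the buoyancy of the root, ρ_c h = (ρ_m − ρ_c) r.
r = h · ρ_c / (ρ_m − ρ_c) = 0.8032 km × 2.89 / (3.37 − 2.89) = 4.84 km.

4.84 km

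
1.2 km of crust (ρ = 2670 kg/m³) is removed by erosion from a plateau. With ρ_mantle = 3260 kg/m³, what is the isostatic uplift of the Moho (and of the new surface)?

0.983 km

Unloading: uplift u = e ρ_c/ρ_m = 1.2 km × 2670/3260 = 0.983 km.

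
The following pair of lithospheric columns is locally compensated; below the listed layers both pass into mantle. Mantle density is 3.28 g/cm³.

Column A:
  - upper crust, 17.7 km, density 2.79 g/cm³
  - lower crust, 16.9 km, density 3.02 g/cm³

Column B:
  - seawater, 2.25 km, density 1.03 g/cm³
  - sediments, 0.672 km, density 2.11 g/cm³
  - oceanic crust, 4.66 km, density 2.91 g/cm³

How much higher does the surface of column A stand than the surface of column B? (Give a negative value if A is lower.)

1.68 km

For any compensation level in the mantle, the mantle terms cancel and isostasy reduces to e = (Σt_A − Σt_B) − (Σ(ρt)_A − Σ(ρt)_B) / ρ_m.
Σt_A = 34.6 km; Σt_B = 7.582 km; Σ(ρt)_A = 100.421; Σ(ρt)_B = 17.29602 (in km·g/cm³).
e = (34.6 − 7.582) − (100.421 − 17.29602) / 3.28 = 1.68 km.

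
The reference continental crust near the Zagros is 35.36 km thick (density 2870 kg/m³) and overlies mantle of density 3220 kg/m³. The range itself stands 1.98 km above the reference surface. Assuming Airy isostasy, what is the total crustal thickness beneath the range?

53.6 km

Root depth r = h ρ_c / (ρ_m − ρ_c) = 1.98 km × 2870 / 350 = 16.24 km.
Total thickness = T + h + r = 35.36 km + 1.98 km + 16.24 km = 53.6 km.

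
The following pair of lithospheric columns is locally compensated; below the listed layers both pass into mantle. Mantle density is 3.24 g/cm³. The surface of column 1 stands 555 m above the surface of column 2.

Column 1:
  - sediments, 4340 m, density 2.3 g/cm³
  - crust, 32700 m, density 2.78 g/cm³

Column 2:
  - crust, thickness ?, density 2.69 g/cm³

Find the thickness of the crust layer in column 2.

31500 m

Take the compensation level at the base of the deeper column (depth z_c below the surface of column 1) and equate Σ ρ_i t_i down to z_c; mantle fills any gap and the z_c terms cancel.
Column 1: 4340×2.3 + 32700×2.78 + (z_c − 37040)×3.24
Column 2: 555×0 + x×2.69 + (z_c − 555 − 0 − x)×3.24
The z_c×3.24 term appears on both sides and cancels. Collect the known terms of each column as K = Σ(ρt)_known − 3.24 × (depth of known layers): K_1 = 100888 − 3.24×37040 = −19121.6; K_2 = 0 − 3.24×(555 + 0) = −1798.2.
Balance: K_1 = K_2 − x×(3.24 − 2.69), so x = (K_2 − K_1)/(3.24 − 2.69) = 17323.4/0.55 = 31500 m.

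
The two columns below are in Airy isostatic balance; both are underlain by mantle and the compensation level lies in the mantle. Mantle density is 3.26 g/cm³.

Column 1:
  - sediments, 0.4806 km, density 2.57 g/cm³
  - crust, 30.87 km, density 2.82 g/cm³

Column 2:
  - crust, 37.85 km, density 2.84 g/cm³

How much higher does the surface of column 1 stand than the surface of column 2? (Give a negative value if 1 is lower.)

−0.608 km

For any compensation level in the mantle, the mantle terms cancel and isostasy reduces to e = (Σt_1 − Σt_2) − (Σ(ρt)_1 − Σ(ρt)_2) / ρ_m.
Σt_1 = 31.3506 km; Σt_2 = 37.85 km; Σ(ρt)_1 = 88.288542; Σ(ρt)_2 = 107.494 (in km·g/cm³).
e = (31.3506 − 37.85) − (88.288542 − 107.494) / 3.26 = −0.608 km.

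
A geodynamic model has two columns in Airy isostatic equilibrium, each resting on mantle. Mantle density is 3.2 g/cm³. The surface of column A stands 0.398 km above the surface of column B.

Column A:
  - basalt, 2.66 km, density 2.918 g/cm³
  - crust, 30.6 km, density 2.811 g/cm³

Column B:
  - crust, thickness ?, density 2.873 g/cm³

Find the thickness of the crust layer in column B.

Take the compensation level at the base of the deeper column (depth z_c below the surface of column A) and equate Σ ρ_i t_i down to z_c; mantle fills any gap and the z_c terms cancel.
Column A: 2.66×2.918 + 30.6×2.811 + (z_c − 33.26)×3.2
Column B: 0.398×0 + x×2.873 + (z_c − 0.398 − 0 − x)×3.2
The z_c×3.2 term appears on both sides and cancels. Collect the known terms of each column as K = Σ(ρt)_known − 3.2 × (depth of known layers): K_A = 93.77848 − 3.2×33.26 = −12.65352; K_B = 0 − 3.2×(0.398 + 0) = −1.2736.
Balance: K_A = K_B − x×(3.2 − 2.873), so x = (K_B − K_A)/(3.2 − 2.873) = 11.3799/0.327 = 34.8 km.

34.8 km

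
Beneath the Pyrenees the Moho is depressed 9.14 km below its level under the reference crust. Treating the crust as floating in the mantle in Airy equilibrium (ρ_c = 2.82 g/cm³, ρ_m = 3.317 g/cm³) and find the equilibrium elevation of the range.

Equating mass per unit area of the two columns: ρ_c h = (ρ_m − ρ_c) r.
h = r (ρ_m − ρ_c) / ρ_c = 9.14 km × (3.317 − 2.82) / 2.82 = 1.61 km.

1.61 km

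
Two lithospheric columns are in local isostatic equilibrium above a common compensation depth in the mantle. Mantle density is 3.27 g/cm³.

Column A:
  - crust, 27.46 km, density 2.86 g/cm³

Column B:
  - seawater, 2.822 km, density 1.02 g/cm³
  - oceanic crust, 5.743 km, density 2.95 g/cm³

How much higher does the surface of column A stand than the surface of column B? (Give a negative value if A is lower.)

0.939 km

For any compensation level in the mantle, the mantle terms cancel and isostasy reduces to e = (Σt_A − Σt_B) − (Σ(ρt)_A − Σ(ρt)_B) / ρ_m.
Σt_A = 27.46 km; Σt_B = 8.565 km; Σ(ρt)_A = 78.5356; Σ(ρt)_B = 19.82029 (in km·g/cm³).
e = (27.46 − 8.565) − (78.5356 − 19.82029) / 3.27 = 0.939 km.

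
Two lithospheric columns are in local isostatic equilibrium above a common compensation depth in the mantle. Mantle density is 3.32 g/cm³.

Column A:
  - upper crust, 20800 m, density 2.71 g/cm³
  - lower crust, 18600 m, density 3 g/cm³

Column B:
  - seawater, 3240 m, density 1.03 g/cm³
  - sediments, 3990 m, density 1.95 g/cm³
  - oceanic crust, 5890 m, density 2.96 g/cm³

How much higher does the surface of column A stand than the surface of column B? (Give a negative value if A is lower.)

For any compensation level in the mantle, the mantle terms cancel and isostasy reduces to e = (Σt_A − Σt_B) − (Σ(ρt)_A − Σ(ρt)_B) / ρ_m.
Σt_A = 39400 m; Σt_B = 13120 m; Σ(ρt)_A = 112168; Σ(ρt)_B = 28552.1 (in m·g/cm³).
e = (39400 − 13120) − (112168 − 28552.1) / 3.32 = 1090 m.

1090 m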